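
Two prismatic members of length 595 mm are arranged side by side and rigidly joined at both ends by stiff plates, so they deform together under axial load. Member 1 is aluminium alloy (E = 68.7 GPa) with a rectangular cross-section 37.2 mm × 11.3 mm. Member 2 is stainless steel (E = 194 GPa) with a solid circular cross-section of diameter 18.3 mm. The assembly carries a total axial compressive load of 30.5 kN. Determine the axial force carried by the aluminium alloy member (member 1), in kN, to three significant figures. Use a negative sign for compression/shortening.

A_1 = 420.4 mm².
A_2 = 263 mm².
Equal strain + equilibrium ⇒ each member carries load in proportion to AE: A₁E₁ = 28880000 N, A₂E₂ = 51030000 N, ΣAE = 79900000 N.
F₁ = P·A₁E₁/ΣAE = -30500·28880000/79900000 = -11020 N.

-11.0 kN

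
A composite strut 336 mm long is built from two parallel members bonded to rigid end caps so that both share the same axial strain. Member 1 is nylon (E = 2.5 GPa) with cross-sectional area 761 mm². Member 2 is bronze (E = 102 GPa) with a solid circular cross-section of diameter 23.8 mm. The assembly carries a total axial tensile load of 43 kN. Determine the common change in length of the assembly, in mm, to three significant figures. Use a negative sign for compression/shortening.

0.306 mm

A_2 = 444.9 mm².
Equal strain + equilibrium ⇒ each member carries load in proportion to AE: A₁E₁ = 1902000 N, A₂E₂ = 45380000 N, ΣAE = 47280000 N.
δ = PL/ΣAE = 43000·336/47280000 = 0.3056 mm.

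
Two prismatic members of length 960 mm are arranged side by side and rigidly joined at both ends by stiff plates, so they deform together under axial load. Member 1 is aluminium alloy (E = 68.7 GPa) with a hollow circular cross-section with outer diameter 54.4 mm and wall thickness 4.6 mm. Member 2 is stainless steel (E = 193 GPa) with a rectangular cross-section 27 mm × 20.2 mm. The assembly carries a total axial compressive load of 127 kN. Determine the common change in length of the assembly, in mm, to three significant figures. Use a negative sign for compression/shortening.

A_1 = 719.7 mm².
A_2 = 545.4 mm².
Equal strain + equilibrium ⇒ each member carries load in proportion to AE: A₁E₁ = 49440000 N, A₂E₂ = 105300000 N, ΣAE = 154700000 N.
δ = PL/ΣAE = -127000·960/154700000 = -0.7881 mm.

-0.788 mm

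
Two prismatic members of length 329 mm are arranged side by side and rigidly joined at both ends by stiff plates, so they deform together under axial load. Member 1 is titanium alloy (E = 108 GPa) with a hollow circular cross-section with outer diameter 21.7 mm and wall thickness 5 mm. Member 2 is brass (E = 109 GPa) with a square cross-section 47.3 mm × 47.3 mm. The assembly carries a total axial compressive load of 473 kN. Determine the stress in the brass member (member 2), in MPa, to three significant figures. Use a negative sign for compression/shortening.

-189 MPa

A_1 = 262.3 mm².
A_2 = 2237 mm².
Equal strain + equilibrium ⇒ each member carries load in proportion to AE: A₁E₁ = 28330000 N, A₂E₂ = 243900000 N, ΣAE = 272200000 N.
σ₂ = P·E₂/ΣAE = -473000·109000/272200000 = -189.4 MPa.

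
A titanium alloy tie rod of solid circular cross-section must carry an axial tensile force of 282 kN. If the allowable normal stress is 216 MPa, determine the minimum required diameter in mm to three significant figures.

Required area A ≥ P/σ_allow = 282000/216 = 1306 mm².
For a solid circular section, d ≥ √(4A/π) = 40.77 mm.

40.8 mm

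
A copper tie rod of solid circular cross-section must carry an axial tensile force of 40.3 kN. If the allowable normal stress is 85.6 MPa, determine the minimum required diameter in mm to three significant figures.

Required area A ≥ P/σ_allow = 40300/85.6 = 470.8 mm².
For a solid circular section, d ≥ √(4A/π) = 24.48 mm.

24.5 mm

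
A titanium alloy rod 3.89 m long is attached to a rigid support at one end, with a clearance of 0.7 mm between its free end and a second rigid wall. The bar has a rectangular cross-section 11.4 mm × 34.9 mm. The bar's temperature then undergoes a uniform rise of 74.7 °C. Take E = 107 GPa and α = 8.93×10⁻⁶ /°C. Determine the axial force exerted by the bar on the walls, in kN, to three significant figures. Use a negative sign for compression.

Free thermal expansion αLΔT = 8.93e-6 · 3890 · 74.7 = 2.595 mm.
The walls engage after the gap closes; constrained expansion = 2.595 − 0.7 = 1.895 mm.
The walls impose strain ε = −(1.895)/3890 = -4.8712e-04; σ = Eε = 107000 · -4.8712e-04 = -52.12 MPa.
Wall reaction R = σ·A = -52.12·397.9 = -20740 N = -20.74 kN.

-20.7 kN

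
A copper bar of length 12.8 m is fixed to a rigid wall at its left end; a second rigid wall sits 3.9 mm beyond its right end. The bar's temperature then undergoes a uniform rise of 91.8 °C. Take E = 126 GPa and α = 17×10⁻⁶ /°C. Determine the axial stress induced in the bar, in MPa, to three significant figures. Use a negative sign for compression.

-158 MPa

Free thermal expansion αLΔT = 17e-6 · 12800 · 91.8 = 19.98 mm.
The walls engage after the gap closes; constrained expansion = 19.98 − 3.9 = 16.08 mm.
The walls impose strain ε = −(16.08)/12800 = -1.2559e-03; σ = Eε = 126000 · -1.2559e-03 = -158.2 MPa.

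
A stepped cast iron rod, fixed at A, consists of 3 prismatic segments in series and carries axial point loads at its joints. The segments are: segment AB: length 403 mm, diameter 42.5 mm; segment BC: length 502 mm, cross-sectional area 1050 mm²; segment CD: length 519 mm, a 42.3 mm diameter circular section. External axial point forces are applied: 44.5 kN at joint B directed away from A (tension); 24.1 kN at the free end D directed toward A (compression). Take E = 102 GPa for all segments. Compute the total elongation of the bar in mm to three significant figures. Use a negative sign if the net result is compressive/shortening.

Internal axial forces (sectioning from the free end, tension +): N_CD = -24.1 kN, N_BC = -24.1 kN, N_AB = 20.4 kN.
A_AB = 1419 mm².
A_CD = 1405 mm².
δ_AB = 20400·403/(1419·102000) = 0.05682 mm
δ_BC = -24100·502/(1050·102000) = -0.113 mm
δ_CD = -24100·519/(1405·102000) = -0.08726 mm
δ = Σδ_i = -0.1434 mm.

-0.143 mm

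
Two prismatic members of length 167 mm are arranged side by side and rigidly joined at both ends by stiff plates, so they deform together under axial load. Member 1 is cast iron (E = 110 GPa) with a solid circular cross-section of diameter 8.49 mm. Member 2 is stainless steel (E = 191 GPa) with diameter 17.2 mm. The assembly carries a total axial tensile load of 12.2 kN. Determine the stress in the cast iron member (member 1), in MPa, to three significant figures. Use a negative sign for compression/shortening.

A_1 = 56.61 mm².
A_2 = 232.4 mm².
Equal strain + equilibrium ⇒ each member carries load in proportion to AE: A₁E₁ = 6227000 N, A₂E₂ = 44380000 N, ΣAE = 50610000 N.
σ₁ = P·E₁/ΣAE = 12200·110000/50610000 = 26.52 MPa.

26.5 MPa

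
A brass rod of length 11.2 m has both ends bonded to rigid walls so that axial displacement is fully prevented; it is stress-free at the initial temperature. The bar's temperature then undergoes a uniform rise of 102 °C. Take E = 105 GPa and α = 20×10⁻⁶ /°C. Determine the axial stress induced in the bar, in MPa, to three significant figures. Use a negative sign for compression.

-214 MPa

Free thermal expansion αLΔT = 20e-6 · 11200 · 102 = 22.85 mm.
The walls impose strain ε = −(22.85)/11200 = -2.0400e-03; σ = Eε = 105000 · -2.0400e-03 = -214.2 MPa.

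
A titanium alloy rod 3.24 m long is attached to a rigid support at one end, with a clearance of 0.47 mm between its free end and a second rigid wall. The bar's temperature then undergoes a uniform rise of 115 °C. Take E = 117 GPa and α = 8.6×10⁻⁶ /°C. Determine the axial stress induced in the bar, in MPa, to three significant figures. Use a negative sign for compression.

-98.7 MPa

Free thermal expansion αLΔT = 8.6e-6 · 3240 · 115 = 3.204 mm.
The walls engage after the gap closes; constrained expansion = 3.204 − 0.47 = 2.734 mm.
The walls impose strain ε = −(2.734)/3240 = -8.4394e-04; σ = Eε = 117000 · -8.4394e-04 = -98.74 MPa.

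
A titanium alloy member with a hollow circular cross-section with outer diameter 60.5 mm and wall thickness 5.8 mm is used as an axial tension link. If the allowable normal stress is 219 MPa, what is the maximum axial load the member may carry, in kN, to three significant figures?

A = 996.7 mm².
P_max = σ_allow · A = 219 · 996.7 = 218300 N = 218.3 kN.

218 kN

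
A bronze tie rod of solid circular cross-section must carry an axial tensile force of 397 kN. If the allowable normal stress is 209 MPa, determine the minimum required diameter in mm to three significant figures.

Required area A ≥ P/σ_allow = 397000/209 = 1900 mm².
For a solid circular section, d ≥ √(4A/π) = 49.18 mm.

49.2 mm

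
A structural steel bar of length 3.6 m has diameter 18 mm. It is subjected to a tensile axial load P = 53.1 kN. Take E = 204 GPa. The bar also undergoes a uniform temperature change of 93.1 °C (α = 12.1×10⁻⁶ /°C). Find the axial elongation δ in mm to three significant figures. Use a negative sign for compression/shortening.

A = 254.5 mm².
δ_mech = NL/(AE) = 53100·3600/(254.5·204000) = 3.682 mm.
δ_thermal = αLΔT = 12.1e-6·3600·93.1 = 4.055 mm.
δ = δ_mech + δ_thermal = 7.738 mm.

7.74 mm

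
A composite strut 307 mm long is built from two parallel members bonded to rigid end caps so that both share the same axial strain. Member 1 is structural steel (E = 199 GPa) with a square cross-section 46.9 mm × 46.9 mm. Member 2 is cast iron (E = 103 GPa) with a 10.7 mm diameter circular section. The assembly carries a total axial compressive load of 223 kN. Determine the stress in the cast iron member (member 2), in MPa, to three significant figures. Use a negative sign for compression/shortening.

A_1 = 2200 mm².
A_2 = 89.92 mm².
Equal strain + equilibrium ⇒ each member carries load in proportion to AE: A₁E₁ = 437700000 N, A₂E₂ = 9262000 N, ΣAE = 447000000 N.
σ₂ = P·E₂/ΣAE = -223000·103000/447000000 = -51.39 MPa.

-51.4 MPa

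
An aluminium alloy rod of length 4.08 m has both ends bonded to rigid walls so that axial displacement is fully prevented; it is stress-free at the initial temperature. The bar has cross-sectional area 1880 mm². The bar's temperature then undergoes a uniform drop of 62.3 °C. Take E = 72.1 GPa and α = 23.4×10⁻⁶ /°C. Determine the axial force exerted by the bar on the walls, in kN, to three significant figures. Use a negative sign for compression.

Free thermal expansion αLΔT = 23.4e-6 · 4080 · -62.3 = -5.948 mm.
The walls impose strain ε = −(-5.948)/4080 = 1.4578e-03; σ = Eε = 72100 · 1.4578e-03 = 105.1 MPa.
Wall reaction R = σ·A = 105.1·1880 = 197600 N = 197.6 kN.

198 kN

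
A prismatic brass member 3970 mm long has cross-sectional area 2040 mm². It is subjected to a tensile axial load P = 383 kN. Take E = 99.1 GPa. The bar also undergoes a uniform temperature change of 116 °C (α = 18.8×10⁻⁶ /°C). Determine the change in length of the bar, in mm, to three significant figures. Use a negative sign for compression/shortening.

16.2 mm

δ_mech = NL/(AE) = 383000·3970/(2040·99100) = 7.521 mm.
δ_thermal = αLΔT = 18.8e-6·3970·116 = 8.658 mm.
δ = δ_mech + δ_thermal = 16.18 mm.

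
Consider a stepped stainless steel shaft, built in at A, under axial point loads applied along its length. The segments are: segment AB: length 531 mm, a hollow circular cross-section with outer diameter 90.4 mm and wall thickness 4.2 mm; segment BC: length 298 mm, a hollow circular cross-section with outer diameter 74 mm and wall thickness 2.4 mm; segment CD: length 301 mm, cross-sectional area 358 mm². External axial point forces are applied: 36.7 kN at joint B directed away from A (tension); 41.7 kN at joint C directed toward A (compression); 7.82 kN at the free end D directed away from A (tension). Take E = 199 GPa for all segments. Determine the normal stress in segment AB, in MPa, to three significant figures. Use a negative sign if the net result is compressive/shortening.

Internal axial forces (sectioning from the free end, tension +): N_CD = 7.82 kN, N_BC = -33.88 kN, N_AB = 2.82 kN.
A_AB = 1137 mm².
σ_AB = N_AB/A_AB = 2820/1137 = 2.479 MPa.

2.48 MPa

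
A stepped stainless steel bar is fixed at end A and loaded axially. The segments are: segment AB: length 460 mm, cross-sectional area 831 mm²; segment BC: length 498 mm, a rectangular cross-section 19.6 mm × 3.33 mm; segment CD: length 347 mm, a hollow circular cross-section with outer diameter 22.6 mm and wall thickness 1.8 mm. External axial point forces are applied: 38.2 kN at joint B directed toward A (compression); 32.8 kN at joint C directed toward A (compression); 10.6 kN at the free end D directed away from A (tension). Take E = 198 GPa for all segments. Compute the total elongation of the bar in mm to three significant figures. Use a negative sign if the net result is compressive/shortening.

-0.866 mm

Internal axial forces (sectioning from the free end, tension +): N_CD = 10.6 kN, N_BC = -22.2 kN, N_AB = -60.4 kN.
A_BC = 65.27 mm².
A_CD = 117.6 mm².
δ_AB = -60400·460/(831·198000) = -0.1689 mm
δ_BC = -22200·498/(65.27·198000) = -0.8555 mm
δ_CD = 10600·347/(117.6·198000) = 0.1579 mm
δ = Σδ_i = -0.8664 mm.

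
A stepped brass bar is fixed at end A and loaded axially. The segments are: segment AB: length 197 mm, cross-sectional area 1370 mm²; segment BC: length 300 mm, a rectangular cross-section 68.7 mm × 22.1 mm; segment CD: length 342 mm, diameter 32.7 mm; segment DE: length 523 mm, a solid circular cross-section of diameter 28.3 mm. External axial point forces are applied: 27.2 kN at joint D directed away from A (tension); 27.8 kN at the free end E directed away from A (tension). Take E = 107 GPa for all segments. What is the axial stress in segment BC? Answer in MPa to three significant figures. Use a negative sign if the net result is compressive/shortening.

Internal axial forces (sectioning from the free end, tension +): N_DE = 27.8 kN, N_CD = 55 kN, N_BC = 55 kN, N_AB = 55 kN.
A_BC = 1518 mm².
σ_BC = N_BC/A_BC = 55000/1518 = 36.23 MPa.

36.2 MPa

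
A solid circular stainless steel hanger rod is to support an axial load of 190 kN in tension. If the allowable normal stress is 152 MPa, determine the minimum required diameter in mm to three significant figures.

Required area A ≥ P/σ_allow = 190000/152 = 1250 mm².
For a solid circular section, d ≥ √(4A/π) = 39.89 mm.

39.9 mm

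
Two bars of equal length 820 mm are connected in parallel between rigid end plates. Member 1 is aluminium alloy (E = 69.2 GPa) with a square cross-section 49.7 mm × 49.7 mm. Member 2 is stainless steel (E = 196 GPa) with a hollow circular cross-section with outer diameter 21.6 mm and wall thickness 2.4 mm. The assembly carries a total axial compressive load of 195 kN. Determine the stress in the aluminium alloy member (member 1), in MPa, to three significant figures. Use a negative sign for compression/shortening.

A_1 = 2470 mm².
A_2 = 144.8 mm².
Equal strain + equilibrium ⇒ each member carries load in proportion to AE: A₁E₁ = 170900000 N, A₂E₂ = 28370000 N, ΣAE = 199300000 N.
σ₁ = P·E₁/ΣAE = -195000·69200/199300000 = -67.71 MPa.

-67.7 MPa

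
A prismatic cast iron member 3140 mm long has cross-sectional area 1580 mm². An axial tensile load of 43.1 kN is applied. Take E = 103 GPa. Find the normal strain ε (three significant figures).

2.65e-04

σ = N/A = 27.28 MPa; ε = σ/E = 27.28/103000 = 2.648e-04.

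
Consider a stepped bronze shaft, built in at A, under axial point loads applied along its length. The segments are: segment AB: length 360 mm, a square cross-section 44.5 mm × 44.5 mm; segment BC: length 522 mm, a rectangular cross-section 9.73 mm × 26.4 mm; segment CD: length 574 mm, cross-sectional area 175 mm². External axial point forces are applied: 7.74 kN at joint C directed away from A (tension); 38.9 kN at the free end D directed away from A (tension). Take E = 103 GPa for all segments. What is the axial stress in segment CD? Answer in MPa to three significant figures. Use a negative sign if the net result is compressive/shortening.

222 MPa

Internal axial forces (sectioning from the free end, tension +): N_CD = 38.9 kN, N_BC = 46.64 kN, N_AB = 46.64 kN.
σ_CD = N_CD/A_CD = 38900/175 = 222.3 MPa.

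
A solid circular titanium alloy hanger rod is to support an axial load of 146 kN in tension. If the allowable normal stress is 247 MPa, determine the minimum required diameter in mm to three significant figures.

27.4 mm

Required area A ≥ P/σ_allow = 146000/247 = 591.1 mm².
For a solid circular section, d ≥ √(4A/π) = 27.43 mm.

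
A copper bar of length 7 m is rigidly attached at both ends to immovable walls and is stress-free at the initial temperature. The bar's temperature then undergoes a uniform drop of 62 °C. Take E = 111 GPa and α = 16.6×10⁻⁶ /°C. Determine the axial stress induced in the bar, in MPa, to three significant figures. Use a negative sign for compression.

Free thermal expansion αLΔT = 16.6e-6 · 7000 · -62 = -7.204 mm.
The walls impose strain ε = −(-7.204)/7000 = 1.0292e-03; σ = Eε = 111000 · 1.0292e-03 = 114.2 MPa.

114 MPa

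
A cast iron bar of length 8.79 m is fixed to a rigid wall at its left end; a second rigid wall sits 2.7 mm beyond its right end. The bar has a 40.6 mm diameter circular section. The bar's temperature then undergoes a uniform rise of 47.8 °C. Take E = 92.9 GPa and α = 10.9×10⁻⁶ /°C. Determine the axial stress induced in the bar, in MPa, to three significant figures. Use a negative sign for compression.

Free thermal expansion αLΔT = 10.9e-6 · 8790 · 47.8 = 4.58 mm.
The walls engage after the gap closes; constrained expansion = 4.58 − 2.7 = 1.88 mm.
The walls impose strain ε = −(1.88)/8790 = -2.1385e-04; σ = Eε = 92900 · -2.1385e-04 = -19.87 MPa.

-19.9 MPa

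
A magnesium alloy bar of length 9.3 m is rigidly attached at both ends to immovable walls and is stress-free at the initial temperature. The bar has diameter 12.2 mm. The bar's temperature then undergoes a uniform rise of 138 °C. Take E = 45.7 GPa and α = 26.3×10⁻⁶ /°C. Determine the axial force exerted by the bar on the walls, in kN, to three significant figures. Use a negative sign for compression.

Free thermal expansion αLΔT = 26.3e-6 · 9300 · 138 = 33.75 mm.
The walls impose strain ε = −(33.75)/9300 = -3.6294e-03; σ = Eε = 45700 · -3.6294e-03 = -165.9 MPa.
Wall reaction R = σ·A = -165.9·116.9 = -19390 N = -19.39 kN.

-19.4 kN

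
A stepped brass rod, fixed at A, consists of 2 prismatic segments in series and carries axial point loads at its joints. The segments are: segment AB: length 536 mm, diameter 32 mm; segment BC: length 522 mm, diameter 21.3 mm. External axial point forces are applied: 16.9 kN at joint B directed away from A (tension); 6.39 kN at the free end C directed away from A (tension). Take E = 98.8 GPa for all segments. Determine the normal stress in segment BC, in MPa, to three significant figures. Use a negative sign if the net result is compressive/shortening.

17.9 MPa

Internal axial forces (sectioning from the free end, tension +): N_BC = 6.39 kN, N_AB = 23.29 kN.
A_BC = 356.3 mm².
σ_BC = N_BC/A_BC = 6390/356.3 = 17.93 MPa.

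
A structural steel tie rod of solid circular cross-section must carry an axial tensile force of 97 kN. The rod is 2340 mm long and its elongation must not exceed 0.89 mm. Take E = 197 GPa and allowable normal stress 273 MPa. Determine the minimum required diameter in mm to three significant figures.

Required area A ≥ P/σ_allow = 97000/273 = 355.3 mm².
For a solid circular section, d ≥ √(4A/π) = 21.27 mm.
Elongation limit: A ≥ PL/(Eδ_allow) = 97000·2340/(197000·0.89) = 1295 mm² ⇒ d ≥ 40.6 mm.
The elongation limit governs.

40.6 mm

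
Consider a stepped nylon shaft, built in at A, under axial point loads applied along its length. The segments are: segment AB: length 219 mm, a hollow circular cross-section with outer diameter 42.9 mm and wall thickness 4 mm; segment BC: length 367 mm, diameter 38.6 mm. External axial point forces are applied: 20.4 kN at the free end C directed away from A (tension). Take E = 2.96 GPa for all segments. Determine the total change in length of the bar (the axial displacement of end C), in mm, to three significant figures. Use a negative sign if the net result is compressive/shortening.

5.25 mm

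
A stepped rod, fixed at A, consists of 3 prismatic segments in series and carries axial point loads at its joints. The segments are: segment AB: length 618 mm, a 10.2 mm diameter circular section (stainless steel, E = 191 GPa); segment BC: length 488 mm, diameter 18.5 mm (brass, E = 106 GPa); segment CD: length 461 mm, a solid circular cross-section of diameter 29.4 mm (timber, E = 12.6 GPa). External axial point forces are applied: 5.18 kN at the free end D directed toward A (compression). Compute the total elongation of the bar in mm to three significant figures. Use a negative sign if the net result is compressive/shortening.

Internal axial forces (sectioning from the free end, tension +): N_CD = -5.18 kN, N_BC = -5.18 kN, N_AB = -5.18 kN.
A_AB = 81.71 mm².
A_BC = 268.8 mm².
A_CD = 678.9 mm².
δ_AB = -5180·618/(81.71·191000) = -0.2051 mm
δ_BC = -5180·488/(268.8·106000) = -0.08872 mm
δ_CD = -5180·461/(678.9·12600) = -0.2792 mm
δ = Σδ_i = -0.573 mm.

-0.573 mm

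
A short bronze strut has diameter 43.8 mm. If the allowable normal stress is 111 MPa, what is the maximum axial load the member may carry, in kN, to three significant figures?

A = 1507 mm².
P_max = σ_allow · A = 111 · 1507 = 167200 N = 167.2 kN.

167 kN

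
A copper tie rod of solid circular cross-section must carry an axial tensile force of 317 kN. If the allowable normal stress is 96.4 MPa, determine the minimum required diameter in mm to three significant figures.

64.7 mm

Required area A ≥ P/σ_allow = 317000/96.4 = 3288 mm².
For a solid circular section, d ≥ √(4A/π) = 64.71 mm.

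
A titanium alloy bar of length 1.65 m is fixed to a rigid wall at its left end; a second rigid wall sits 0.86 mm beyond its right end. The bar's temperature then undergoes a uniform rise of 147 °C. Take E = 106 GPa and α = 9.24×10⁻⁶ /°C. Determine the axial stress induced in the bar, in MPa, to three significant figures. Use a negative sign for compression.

-88.7 MPa

Free thermal expansion αLΔT = 9.24e-6 · 1650 · 147 = 2.241 mm.
The walls engage after the gap closes; constrained expansion = 2.241 − 0.86 = 1.381 mm.
The walls impose strain ε = −(1.381)/1650 = -8.3707e-04; σ = Eε = 106000 · -8.3707e-04 = -88.73 MPa.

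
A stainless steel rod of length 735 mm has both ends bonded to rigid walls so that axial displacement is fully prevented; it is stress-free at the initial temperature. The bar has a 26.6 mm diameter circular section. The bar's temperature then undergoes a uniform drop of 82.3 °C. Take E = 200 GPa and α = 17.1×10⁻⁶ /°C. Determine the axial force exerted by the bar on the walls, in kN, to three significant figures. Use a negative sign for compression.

156 kN

Free thermal expansion αLΔT = 17.1e-6 · 735 · -82.3 = -1.034 mm.
The walls impose strain ε = −(-1.034)/735 = 1.4073e-03; σ = Eε = 200000 · 1.4073e-03 = 281.5 MPa.
Wall reaction R = σ·A = 281.5·555.7 = 156400 N = 156.4 kN.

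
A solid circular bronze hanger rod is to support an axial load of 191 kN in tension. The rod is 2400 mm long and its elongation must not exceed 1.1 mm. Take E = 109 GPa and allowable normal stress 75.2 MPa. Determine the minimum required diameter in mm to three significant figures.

Required area A ≥ P/σ_allow = 191000/75.2 = 2540 mm².
For a solid circular section, d ≥ √(4A/π) = 56.87 mm.
Elongation limit: A ≥ PL/(Eδ_allow) = 191000·2400/(109000·1.1) = 3823 mm² ⇒ d ≥ 69.77 mm.
The elongation limit governs.

69.8 mm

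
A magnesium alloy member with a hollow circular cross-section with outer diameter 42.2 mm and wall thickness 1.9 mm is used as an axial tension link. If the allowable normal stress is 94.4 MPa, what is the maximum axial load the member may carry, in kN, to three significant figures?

A = 240.6 mm².
P_max = σ_allow · A = 94.4 · 240.6 = 22710 N = 22.71 kN.

22.7 kN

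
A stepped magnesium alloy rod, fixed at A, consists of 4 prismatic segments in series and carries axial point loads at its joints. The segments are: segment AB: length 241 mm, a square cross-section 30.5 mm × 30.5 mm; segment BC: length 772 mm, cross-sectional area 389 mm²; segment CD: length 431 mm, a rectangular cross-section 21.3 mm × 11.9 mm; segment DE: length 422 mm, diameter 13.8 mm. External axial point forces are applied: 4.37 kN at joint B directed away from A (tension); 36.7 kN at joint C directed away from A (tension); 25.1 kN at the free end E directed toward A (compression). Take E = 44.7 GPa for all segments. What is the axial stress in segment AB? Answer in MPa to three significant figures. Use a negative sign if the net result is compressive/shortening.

17.2 MPa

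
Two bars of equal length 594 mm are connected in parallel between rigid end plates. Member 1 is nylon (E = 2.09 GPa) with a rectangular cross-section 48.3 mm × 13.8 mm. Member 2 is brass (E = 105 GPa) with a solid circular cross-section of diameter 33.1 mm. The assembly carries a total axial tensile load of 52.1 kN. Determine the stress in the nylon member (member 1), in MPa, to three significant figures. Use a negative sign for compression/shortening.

A_1 = 666.5 mm².
A_2 = 860.5 mm².
Equal strain + equilibrium ⇒ each member carries load in proportion to AE: A₁E₁ = 1393000 N, A₂E₂ = 90350000 N, ΣAE = 91740000 N.
σ₁ = P·E₁/ΣAE = 52100·2090/91740000 = 1.187 MPa.

1.19 MPa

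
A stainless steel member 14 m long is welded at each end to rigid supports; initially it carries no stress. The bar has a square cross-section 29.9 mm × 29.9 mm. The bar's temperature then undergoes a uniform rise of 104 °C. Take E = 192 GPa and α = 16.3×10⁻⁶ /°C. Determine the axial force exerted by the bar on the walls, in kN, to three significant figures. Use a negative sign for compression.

Free thermal expansion αLΔT = 16.3e-6 · 14000 · 104 = 23.73 mm.
The walls impose strain ε = −(23.73)/14000 = -1.6952e-03; σ = Eε = 192000 · -1.6952e-03 = -325.5 MPa.
Wall reaction R = σ·A = -325.5·894 = -291000 N = -291 kN.

-291 kN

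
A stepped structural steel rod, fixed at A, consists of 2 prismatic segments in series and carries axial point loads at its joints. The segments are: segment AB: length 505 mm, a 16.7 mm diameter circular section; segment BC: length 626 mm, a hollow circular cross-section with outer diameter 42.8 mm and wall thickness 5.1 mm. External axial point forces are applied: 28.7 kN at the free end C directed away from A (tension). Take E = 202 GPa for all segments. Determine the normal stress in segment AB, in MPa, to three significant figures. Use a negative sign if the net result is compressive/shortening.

131 MPa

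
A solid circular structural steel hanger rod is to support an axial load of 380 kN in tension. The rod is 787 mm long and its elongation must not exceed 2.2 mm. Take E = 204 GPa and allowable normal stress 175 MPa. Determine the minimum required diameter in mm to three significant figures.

Required area A ≥ P/σ_allow = 380000/175 = 2171 mm².
For a solid circular section, d ≥ √(4A/π) = 52.58 mm.
Elongation limit: A ≥ PL/(Eδ_allow) = 380000·787/(204000·2.2) = 666.4 mm² ⇒ d ≥ 29.13 mm.
The stress limit governs.

52.6 mm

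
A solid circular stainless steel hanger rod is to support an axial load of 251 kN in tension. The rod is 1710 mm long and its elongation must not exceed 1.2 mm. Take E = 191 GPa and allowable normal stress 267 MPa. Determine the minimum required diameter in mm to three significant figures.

Required area A ≥ P/σ_allow = 251000/267 = 940.1 mm².
For a solid circular section, d ≥ √(4A/π) = 34.6 mm.
Elongation limit: A ≥ PL/(Eδ_allow) = 251000·1710/(191000·1.2) = 1873 mm² ⇒ d ≥ 48.83 mm.
The elongation limit governs.

48.8 mm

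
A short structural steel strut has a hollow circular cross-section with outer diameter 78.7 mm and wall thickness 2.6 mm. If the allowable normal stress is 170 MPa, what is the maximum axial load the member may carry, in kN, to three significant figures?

106 kN

A = 621.6 mm².
P_max = σ_allow · A = 170 · 621.6 = 105700 N = 105.7 kN.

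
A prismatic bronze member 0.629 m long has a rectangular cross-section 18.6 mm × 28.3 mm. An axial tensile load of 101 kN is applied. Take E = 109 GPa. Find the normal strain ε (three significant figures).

A = 526.4 mm².
σ = N/A = 191.9 MPa; ε = σ/E = 191.9/109000 = 1.760e-03.

0.00176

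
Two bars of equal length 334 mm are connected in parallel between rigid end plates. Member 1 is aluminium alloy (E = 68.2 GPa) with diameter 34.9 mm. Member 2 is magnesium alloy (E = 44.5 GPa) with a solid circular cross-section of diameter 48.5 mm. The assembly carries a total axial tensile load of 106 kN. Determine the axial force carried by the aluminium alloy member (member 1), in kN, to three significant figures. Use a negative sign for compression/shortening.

46.9 kN

A_1 = 956.6 mm².
A_2 = 1847 mm².
Equal strain + equilibrium ⇒ each member carries load in proportion to AE: A₁E₁ = 65240000 N, A₂E₂ = 82210000 N, ΣAE = 147500000 N.
F₁ = P·A₁E₁/ΣAE = 106000·65240000/147500000 = 46900 N.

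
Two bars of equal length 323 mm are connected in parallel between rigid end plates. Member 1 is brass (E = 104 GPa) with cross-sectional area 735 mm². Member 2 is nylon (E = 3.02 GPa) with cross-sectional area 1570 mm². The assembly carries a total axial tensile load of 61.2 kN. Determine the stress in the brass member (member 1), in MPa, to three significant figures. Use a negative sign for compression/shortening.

Equal strain + equilibrium ⇒ each member carries load in proportion to AE: A₁E₁ = 76440000 N, A₂E₂ = 4741000 N, ΣAE = 81180000 N.
σ₁ = P·E₁/ΣAE = 61200·104000/81180000 = 78.4 MPa.

78.4 MPa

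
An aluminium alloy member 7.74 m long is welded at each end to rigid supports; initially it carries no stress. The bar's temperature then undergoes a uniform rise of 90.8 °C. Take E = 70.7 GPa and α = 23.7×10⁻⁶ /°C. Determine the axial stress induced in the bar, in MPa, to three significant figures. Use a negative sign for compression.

Free thermal expansion αLΔT = 23.7e-6 · 7740 · 90.8 = 16.66 mm.
The walls impose strain ε = −(16.66)/7740 = -2.1520e-03; σ = Eε = 70700 · -2.1520e-03 = -152.1 MPa.

-152 MPa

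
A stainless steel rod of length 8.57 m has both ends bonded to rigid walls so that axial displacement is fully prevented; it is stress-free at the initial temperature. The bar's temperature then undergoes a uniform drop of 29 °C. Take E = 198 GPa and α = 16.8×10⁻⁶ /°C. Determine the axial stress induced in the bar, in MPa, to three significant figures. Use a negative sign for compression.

Free thermal expansion αLΔT = 16.8e-6 · 8570 · -29 = -4.175 mm.
The walls impose strain ε = −(-4.175)/8570 = 4.8720e-04; σ = Eε = 198000 · 4.8720e-04 = 96.47 MPa.

96.5 MPa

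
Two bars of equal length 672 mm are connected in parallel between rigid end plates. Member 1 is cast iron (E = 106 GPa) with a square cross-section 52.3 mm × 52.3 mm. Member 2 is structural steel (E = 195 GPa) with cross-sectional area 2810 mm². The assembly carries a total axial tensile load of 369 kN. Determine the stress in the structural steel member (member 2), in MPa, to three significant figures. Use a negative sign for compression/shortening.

85.9 MPa

A_1 = 2735 mm².
Equal strain + equilibrium ⇒ each member carries load in proportion to AE: A₁E₁ = 289900000 N, A₂E₂ = 548000000 N, ΣAE = 837900000 N.
σ₂ = P·E₂/ΣAE = 369000·195000/837900000 = 85.88 MPa.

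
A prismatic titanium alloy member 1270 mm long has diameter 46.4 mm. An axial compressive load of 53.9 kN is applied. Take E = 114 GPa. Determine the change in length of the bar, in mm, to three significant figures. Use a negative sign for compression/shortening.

A = 1691 mm².
δ_mech = NL/(AE) = -53900·1270/(1691·114000) = -0.3551 mm.

-0.355 mm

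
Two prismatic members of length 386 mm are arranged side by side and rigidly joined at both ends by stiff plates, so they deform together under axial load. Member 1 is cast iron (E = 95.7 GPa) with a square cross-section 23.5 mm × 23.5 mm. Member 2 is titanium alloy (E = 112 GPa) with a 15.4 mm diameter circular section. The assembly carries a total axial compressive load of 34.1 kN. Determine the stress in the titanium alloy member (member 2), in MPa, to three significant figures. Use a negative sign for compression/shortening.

A_1 = 552.2 mm².
A_2 = 186.3 mm².
Equal strain + equilibrium ⇒ each member carries load in proportion to AE: A₁E₁ = 52850000 N, A₂E₂ = 20860000 N, ΣAE = 73710000 N.
σ₂ = P·E₂/ΣAE = -34100·112000/73710000 = -51.81 MPa.

-51.8 MPa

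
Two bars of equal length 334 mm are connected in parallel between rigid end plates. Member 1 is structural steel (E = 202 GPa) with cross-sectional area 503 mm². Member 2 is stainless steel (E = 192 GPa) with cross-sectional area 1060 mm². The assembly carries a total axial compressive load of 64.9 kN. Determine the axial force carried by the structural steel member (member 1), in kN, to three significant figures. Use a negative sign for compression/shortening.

Equal strain + equilibrium ⇒ each member carries load in proportion to AE: A₁E₁ = 101600000 N, A₂E₂ = 203500000 N, ΣAE = 305100000 N.
F₁ = P·A₁E₁/ΣAE = -64900·101600000/305100000 = -21610 N.

-21.6 kN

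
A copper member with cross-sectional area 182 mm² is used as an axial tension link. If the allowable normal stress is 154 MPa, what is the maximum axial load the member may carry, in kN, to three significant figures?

28.0 kN

P_max = σ_allow · A = 154 · 182 = 28030 N = 28.03 kN.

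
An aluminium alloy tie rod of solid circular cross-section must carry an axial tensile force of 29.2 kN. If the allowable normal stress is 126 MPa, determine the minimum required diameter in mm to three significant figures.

17.2 mm

Required area A ≥ P/σ_allow = 29200/126 = 231.7 mm².
For a solid circular section, d ≥ √(4A/π) = 17.18 mm.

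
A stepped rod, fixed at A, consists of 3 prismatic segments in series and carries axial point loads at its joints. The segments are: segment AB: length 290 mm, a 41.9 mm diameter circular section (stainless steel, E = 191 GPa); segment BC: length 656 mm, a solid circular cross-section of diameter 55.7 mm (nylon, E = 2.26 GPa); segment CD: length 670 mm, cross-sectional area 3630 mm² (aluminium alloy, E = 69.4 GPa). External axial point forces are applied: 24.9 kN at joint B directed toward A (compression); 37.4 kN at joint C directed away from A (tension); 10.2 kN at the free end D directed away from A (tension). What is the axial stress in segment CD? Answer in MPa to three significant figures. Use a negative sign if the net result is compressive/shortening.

2.81 MPa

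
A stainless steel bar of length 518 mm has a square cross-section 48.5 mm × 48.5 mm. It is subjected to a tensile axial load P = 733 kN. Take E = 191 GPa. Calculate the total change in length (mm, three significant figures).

A = 2352 mm².
δ_mech = NL/(AE) = 733000·518/(2352·191000) = 0.8451 mm.

0.845 mm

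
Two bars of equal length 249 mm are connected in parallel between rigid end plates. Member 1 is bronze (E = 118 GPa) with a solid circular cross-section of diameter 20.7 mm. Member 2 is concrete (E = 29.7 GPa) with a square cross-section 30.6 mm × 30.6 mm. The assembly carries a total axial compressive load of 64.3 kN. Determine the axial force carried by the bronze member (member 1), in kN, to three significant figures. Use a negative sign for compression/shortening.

-37.8 kN

A_1 = 336.5 mm².
A_2 = 936.4 mm².
Equal strain + equilibrium ⇒ each member carries load in proportion to AE: A₁E₁ = 39710000 N, A₂E₂ = 27810000 N, ΣAE = 67520000 N.
F₁ = P·A₁E₁/ΣAE = -64300·39710000/67520000 = -37820 N.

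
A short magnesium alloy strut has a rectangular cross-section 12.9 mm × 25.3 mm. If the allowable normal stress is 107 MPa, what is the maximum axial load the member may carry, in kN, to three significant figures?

A = 326.4 mm².
P_max = σ_allow · A = 107 · 326.4 = 34920 N = 34.92 kN.

34.9 kN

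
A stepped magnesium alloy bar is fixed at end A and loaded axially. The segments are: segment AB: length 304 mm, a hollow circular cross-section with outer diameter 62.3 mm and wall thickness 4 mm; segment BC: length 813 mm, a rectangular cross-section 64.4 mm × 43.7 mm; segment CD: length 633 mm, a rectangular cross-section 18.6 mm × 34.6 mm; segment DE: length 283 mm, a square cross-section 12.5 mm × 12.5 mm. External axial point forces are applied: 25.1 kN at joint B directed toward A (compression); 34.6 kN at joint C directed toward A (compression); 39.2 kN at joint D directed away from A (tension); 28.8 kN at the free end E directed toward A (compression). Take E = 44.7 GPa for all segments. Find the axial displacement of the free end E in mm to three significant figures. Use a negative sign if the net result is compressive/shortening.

-1.55 mm

Internal axial forces (sectioning from the free end, tension +): N_DE = -28.8 kN, N_CD = 10.4 kN, N_BC = -24.2 kN, N_AB = -49.3 kN.
A_AB = 732.6 mm².
A_BC = 2814 mm².
A_CD = 643.6 mm².
A_DE = 156.2 mm².
δ_AB = -49300·304/(732.6·44700) = -0.4577 mm
δ_BC = -24200·813/(2814·44700) = -0.1564 mm
δ_CD = 10400·633/(643.6·44700) = 0.2288 mm
δ_DE = -28800·283/(156.2·44700) = -1.167 mm
δ = Σδ_i = -1.552 mm.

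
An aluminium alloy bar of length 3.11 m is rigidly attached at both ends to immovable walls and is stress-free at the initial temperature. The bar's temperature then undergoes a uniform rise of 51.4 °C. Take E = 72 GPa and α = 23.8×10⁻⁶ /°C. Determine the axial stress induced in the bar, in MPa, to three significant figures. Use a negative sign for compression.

Free thermal expansion αLΔT = 23.8e-6 · 3110 · 51.4 = 3.805 mm.
The walls impose strain ε = −(3.805)/3110 = -1.2233e-03; σ = Eε = 72000 · -1.2233e-03 = -88.08 MPa.

-88.1 MPa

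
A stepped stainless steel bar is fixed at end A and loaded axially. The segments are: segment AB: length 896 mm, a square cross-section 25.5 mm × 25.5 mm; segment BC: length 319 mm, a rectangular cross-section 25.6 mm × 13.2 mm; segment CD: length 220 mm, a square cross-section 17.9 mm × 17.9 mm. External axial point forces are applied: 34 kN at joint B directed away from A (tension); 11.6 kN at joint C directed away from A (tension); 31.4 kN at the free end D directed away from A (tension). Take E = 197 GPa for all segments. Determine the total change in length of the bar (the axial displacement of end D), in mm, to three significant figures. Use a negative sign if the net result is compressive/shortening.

Internal axial forces (sectioning from the free end, tension +): N_CD = 31.4 kN, N_BC = 43 kN, N_AB = 77 kN.
A_AB = 650.2 mm².
A_BC = 337.9 mm².
A_CD = 320.4 mm².
δ_AB = 77000·896/(650.2·197000) = 0.5386 mm
δ_BC = 43000·319/(337.9·197000) = 0.2061 mm
δ_CD = 31400·220/(320.4·197000) = 0.1094 mm
δ = Σδ_i = 0.8541 mm.

0.854 mm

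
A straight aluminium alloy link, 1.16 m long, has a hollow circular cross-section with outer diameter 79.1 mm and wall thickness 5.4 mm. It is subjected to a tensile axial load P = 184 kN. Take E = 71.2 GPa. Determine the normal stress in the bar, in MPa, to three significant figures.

147 MPa

A = 1250 mm².
σ = N/A = 184000/1250 = 147.2 MPa.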